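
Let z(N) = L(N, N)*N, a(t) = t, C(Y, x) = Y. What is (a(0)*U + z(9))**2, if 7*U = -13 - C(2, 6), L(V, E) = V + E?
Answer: 26244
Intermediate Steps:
L(V, E) = E + V
U = -15/7 (U = (-13 - 1*2)/7 = (-13 - 2)/7 = (1/7)*(-15) = -15/7 ≈ -2.1429)
z(N) = 2*N**2 (z(N) = (N + N)*N = (2*N)*N = 2*N**2)
(a(0)*U + z(9))**2 = (0*(-15/7) + 2*9**2)**2 = (0 + 2*81)**2 = (0 + 162)**2 = 162**2 = 26244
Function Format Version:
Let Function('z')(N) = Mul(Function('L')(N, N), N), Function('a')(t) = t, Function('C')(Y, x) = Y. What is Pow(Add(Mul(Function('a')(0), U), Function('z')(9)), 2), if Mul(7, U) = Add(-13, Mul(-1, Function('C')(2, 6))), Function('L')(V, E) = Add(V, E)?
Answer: 26244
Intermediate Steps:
Function('L')(V, E) = Add(E, V)
U = Rational(-15, 7) (U = Mul(Rational(1, 7), Add(-13, Mul(-1, 2))) = Mul(Rational(1, 7), Add(-13, -2)) = Mul(Rational(1, 7), -15) = Rational(-15, 7) ≈ -2.1429)
Function('z')(N) = Mul(2, Pow(N, 2)) (Function('z')(N) = Mul(Add(N, N), N) = Mul(Mul(2, N), N) = Mul(2, Pow(N, 2)))
Pow(Add(Mul(Function('a')(0), U), Function('z')(9)), 2) = Pow(Add(Mul(0, Rational(-15, 7)), Mul(2, Pow(9, 2))), 2) = Pow(Add(0, Mul(2, 81)), 2) = Pow(Add(0, 162), 2) = Pow(162, 2) = 26244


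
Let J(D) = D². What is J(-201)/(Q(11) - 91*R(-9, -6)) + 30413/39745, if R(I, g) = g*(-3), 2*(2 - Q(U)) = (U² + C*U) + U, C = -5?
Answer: -3109622353/133106005 ≈ -23.362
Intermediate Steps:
Q(U) = 2 + 2*U - U²/2 (Q(U) = 2 - ((U² - 5*U) + U)/2 = 2 - (U² - 4*U)/2 = 2 + (2*U - U²/2) = 2 + 2*U - U²/2)
R(I, g) = -3*g
J(-201)/(Q(11) - 91*R(-9, -6)) + 30413/39745 = (-201)²/((2 + 2*11 - ½*11²) - (-273)*(-6)) + 30413/39745 = 40401/((2 + 22 - ½*121) - 91*18) + 30413*(1/39745) = 40401/((2 + 22 - 121/2) - 1638) + 30413/39745 = 40401/(-73/2 - 1638) + 30413/39745 = 40401/(-3349/2) + 30413/39745 = 40401*(-2/3349) + 30413/39745 = -80802/3349 + 30413/39745 = -3109622353/133106005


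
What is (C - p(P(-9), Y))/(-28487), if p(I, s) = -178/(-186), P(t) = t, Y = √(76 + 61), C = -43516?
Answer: 4047077/2649291 ≈ 1.5276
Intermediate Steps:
Y = √137 ≈ 11.705
p(I, s) = 89/93 (p(I, s) = -178*(-1/186) = 89/93)
(C - p(P(-9), Y))/(-28487) = (-43516 - 1*89/93)/(-28487) = (-43516 - 89/93)*(-1/28487) = -4047077/93*(-1/28487) = 4047077/2649291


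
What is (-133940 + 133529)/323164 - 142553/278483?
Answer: -46182454205/89995680212 ≈ -0.51316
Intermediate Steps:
(-133940 + 133529)/323164 - 142553/278483 = -411*1/323164 - 142553*1/278483 = -411/323164 - 142553/278483 = -46182454205/89995680212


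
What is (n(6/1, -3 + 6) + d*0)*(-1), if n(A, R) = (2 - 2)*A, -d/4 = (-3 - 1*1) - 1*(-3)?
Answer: 0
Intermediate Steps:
d = 4 (d = -4*((-3 - 1*1) - 1*(-3)) = -4*((-3 - 1) + 3) = -4*(-4 + 3) = -4*(-1) = 4)
n(A, R) = 0 (n(A, R) = 0*A = 0)
(n(6/1, -3 + 6) + d*0)*(-1) = (0 + 4*0)*(-1) = (0 + 0)*(-1) = 0*(-1) = 0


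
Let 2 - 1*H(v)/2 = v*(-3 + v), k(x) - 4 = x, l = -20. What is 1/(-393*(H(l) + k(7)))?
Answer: 1/355665 ≈ 2.8116e-6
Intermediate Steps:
k(x) = 4 + x
H(v) = 4 - 2*v*(-3 + v)
1/(-393*(H(l) + k(7))) = 1/(-393*((4 - 2*(-20)² + 6*(-20)) + (4 + 7))) = 1/(-393*((4 - 2*400 - 120) + 11)) = 1/(-393*((4 - 800 - 120) + 11)) = 1/(-393*(-916 + 11)) = 1/(-393*(-905)) = 1/355665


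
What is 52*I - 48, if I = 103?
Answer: 5308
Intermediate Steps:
52*I - 48 = 52*103 - 48 = 5356 - 48 = 5308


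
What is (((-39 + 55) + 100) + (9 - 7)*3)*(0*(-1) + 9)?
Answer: 1098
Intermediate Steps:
(((-39 + 55) + 100) + (9 - 7)*3)*(0*(-1) + 9) = ((16 + 100) + 2*3)*(0 + 9) = (116 + 6)*9 = 122*9 = 1098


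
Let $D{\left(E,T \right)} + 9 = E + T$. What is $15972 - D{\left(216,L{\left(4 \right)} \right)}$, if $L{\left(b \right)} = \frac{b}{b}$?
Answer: $15764$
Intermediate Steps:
$L{\left(b \right)} = 1$
$D{\left(E,T \right)} = -9 + E + T$ ($D{\left(E,T \right)} = -9 + \left(E + T\right) = -9 + E + T$)
$15972 - D{\left(216,L{\left(4 \right)} \right)} = 15972 - \left(-9 + 216 + 1\right) = 15972 - 208 = 15764$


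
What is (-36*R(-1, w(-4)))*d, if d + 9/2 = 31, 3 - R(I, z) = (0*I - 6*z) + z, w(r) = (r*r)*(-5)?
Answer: 378738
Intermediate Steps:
w(r) = -5*r² (w(r) = r²*(-5) = -5*r²)
R(I, z) = 3 + 5*z (R(I, z) = 3 - ((0*I - 6*z) + z) = 3 - ((0 - 6*z) + z) = 3 - (-6*z + z) = 3 - (-5)*z = 3 + 5*z)
d = 53/2 (d = -9/2 + 31 = 53/2 ≈ 26.500)
(-36*R(-1, w(-4)))*d = -36*(3 + 5*(-5*(-4)²))*(53/2) = -36*(3 + 5*(-5*16))*(53/2) = -36*(3 + 5*(-80))*(53/2) = -36*(3 - 400)*(53/2) = -36*(-397)*(53/2) = 14292*(53/2) = 378738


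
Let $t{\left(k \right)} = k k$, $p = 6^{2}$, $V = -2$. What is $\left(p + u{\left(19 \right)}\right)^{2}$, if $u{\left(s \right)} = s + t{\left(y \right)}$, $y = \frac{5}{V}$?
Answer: $\frac{60025}{16} \approx 3751.6$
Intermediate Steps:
$p = 36$
$y = - \frac{5}{2}$ ($y = \frac{5}{-2} = 5 \left(- \frac{1}{2}\right) = - \frac{5}{2} \approx -2.5$)
$t{\left(k \right)} = k^{2}$
$u{\left(s \right)} = \frac{25}{4} + s$ ($u{\left(s \right)} = s + \left(- \frac{5}{2}\right)^{2} = s + \frac{25}{4} = \frac{25}{4} + s$)
$\left(p + u{\left(19 \right)}\right)^{2} = \left(36 + \left(\frac{25}{4} + 19\right)\right)^{2} = \left(36 + \frac{101}{4}\right)^{2} = \left(\frac{245}{4}\right)^{2} = \frac{60025}{16}$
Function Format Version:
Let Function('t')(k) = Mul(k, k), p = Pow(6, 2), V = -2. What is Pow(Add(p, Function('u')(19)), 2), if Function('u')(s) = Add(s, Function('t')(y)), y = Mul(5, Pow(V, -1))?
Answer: Rational(60025, 16) ≈ 3751.6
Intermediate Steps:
p = 36
y = Rational(-5, 2) (y = Mul(5, Pow(-2, -1)) = Mul(5, Rational(-1, 2)) = Rational(-5, 2) ≈ -2.5000)
Function('t')(k) = Pow(k, 2)
Function('u')(s) = Add(Rational(25, 4), s) (Function('u')(s) = Add(s, Pow(Rational(-5, 2), 2)) = Add(s, Rational(25, 4)) = Add(Rational(25, 4), s))
Pow(Add(p, Function('u')(19)), 2) = Pow(Add(36, Add(Rational(25, 4), 19)), 2) = Pow(Add(36, Rational(101, 4)), 2) = Pow(Rational(245, 4), 2) = Rational(60025, 16)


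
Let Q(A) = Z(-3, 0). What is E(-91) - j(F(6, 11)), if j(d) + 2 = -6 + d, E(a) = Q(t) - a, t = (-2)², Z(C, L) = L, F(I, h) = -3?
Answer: 102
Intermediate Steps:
t = 4
Q(A) = 0
E(a) = -a (E(a) = 0 - a = -a)
j(d) = -8 + d (j(d) = -2 + (-6 + d) = -8 + d)
E(-91) - j(F(6, 11)) = -1*(-91) - (-8 - 3) = 91 - 1*(-11) = 91 + 11 = 102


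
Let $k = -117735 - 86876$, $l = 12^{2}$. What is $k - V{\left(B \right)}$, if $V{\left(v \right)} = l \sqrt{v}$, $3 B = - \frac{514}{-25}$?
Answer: $-204611 - \frac{48 \sqrt{1542}}{5} \approx -2.0499 \cdot 10^{5}$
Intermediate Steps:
$B = \frac{514}{75}$ ($B = \frac{\left(-514\right) \frac{1}{-25}}{3} = \frac{\left(-514\right) \left(- \frac{1}{25}\right)}{3} = \frac{1}{3} \cdot \frac{514}{25} = \frac{514}{75} \approx 6.8533$)
$l = 144$
$k = -204611$
$V{\left(v \right)} = 144 \sqrt{v}$
$k - V{\left(B \right)} = -204611 - 144 \sqrt{\frac{514}{75}} = -204611 - 144 \frac{\sqrt{1542}}{15} = -204611 - \frac{48 \sqrt{1542}}{5}$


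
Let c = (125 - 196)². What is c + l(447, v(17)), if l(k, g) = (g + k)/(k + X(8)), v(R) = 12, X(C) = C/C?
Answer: 2258827/448 ≈ 5042.0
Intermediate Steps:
X(C) = 1
l(k, g) = (g + k)/(1 + k) (l(k, g) = (g + k)/(k + 1) = (g + k)/(1 + k))
c = 5041 (c = (-71)² = 5041)
c + l(447, v(17)) = 5041 + (12 + 447)/(1 + 447) = 5041 + 459/448 = 2258827/448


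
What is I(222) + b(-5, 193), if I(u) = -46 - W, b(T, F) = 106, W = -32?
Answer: 92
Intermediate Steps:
I(u) = -14 (I(u) = -46 - 1*(-32) = -46 + 32 = -14)
I(222) + b(-5, 193) = -14 + 106 = 92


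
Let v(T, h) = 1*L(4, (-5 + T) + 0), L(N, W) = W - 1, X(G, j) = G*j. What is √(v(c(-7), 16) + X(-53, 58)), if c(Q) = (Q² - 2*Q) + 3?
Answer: I*√3014 ≈ 54.9*I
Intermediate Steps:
c(Q) = 3 + Q² - 2*Q
L(N, W) = -1 + W
v(T, h) = -6 + T (v(T, h) = 1*(-1 + ((-5 + T) + 0)) = 1*(-1 + (-5 + T)) = 1*(-6 + T) = -6 + T)
√(v(c(-7), 16) + X(-53, 58)) = √((-6 + (3 + (-7)² - 2*(-7))) - 53*58) = √((-6 + (3 + 49 + 14)) - 3074) = √((-6 + 66) - 3074) = √(60 - 3074) = √(-3014) = I*√3014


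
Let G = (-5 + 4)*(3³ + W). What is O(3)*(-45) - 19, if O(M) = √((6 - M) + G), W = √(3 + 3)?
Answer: -19 - 45*I*√(24 + √6) ≈ -19.0 - 231.43*I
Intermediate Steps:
W = √6 ≈ 2.4495
G = -27 - √6 (G = (-5 + 4)*(3³ + √6) = -(27 + √6) = -27 - √6 ≈ -29.449)
O(M) = √(-21 - M - √6) (O(M) = √((6 - M) + (-27 - √6)) = √(-21 - M - √6))
O(3)*(-45) - 19 = √(-21 - 1*3 - √6)*(-45) - 19 = √(-21 - 3 - √6)*(-45) - 19 = √(-24 - √6)*(-45) - 19 = -45*√(-24 - √6) - 19 = -19 - 45*√(-24 - √6)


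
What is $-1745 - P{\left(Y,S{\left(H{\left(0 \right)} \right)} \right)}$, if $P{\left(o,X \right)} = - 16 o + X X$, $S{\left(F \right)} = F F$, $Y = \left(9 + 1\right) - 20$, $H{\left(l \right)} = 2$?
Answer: $-1921$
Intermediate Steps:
$Y = -10$ ($Y = 10 - 20 = -10$)
$S{\left(F \right)} = F^{2}$
$P{\left(o,X \right)} = X^{2} - 16 o$ ($P{\left(o,X \right)} = - 16 o + X^{2} = X^{2} - 16 o$)
$-1745 - P{\left(Y,S{\left(H{\left(0 \right)} \right)} \right)} = -1745 - \left(\left(2^{2}\right)^{2} - -160\right) = -1745 - \left(4^{2} + 160\right) = -1745 - \left(16 + 160\right) = -1745 - 176 = -1921$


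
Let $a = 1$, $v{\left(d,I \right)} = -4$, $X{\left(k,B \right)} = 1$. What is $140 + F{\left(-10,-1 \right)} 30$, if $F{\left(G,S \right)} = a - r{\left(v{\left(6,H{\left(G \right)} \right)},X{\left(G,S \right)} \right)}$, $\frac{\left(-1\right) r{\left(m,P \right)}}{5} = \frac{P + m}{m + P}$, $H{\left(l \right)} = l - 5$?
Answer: $320$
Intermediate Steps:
$H{\left(l \right)} = -5 + l$
$r{\left(m,P \right)} = -5$ ($r{\left(m,P \right)} = - 5 \frac{P + m}{m + P} = - 5 \frac{P + m}{P + m} = \left(-5\right) 1 = -5$)
$F{\left(G,S \right)} = 6$ ($F{\left(G,S \right)} = 1 - -5 = 1 + 5 = 6$)
$140 + F{\left(-10,-1 \right)} 30 = 140 + 6 \cdot 30 = 140 + 180 = 320$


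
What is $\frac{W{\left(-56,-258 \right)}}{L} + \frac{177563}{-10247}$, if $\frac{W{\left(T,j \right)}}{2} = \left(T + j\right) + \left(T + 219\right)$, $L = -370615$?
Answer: $- \frac{65804416651}{3797691905} \approx -17.327$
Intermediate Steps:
$W{\left(T,j \right)} = 438 + 2 j + 4 T$ ($W{\left(T,j \right)} = 2 \left(\left(T + j\right) + \left(T + 219\right)\right) = 2 \left(\left(T + j\right) + \left(219 + T\right)\right) = 2 \left(219 + j + 2 T\right) = 438 + 2 j + 4 T$)
$\frac{W{\left(-56,-258 \right)}}{L} + \frac{177563}{-10247} = \frac{438 + 2 \left(-258\right) + 4 \left(-56\right)}{-370615} + \frac{177563}{-10247} = \left(438 - 516 - 224\right) \left(- \frac{1}{370615}\right) + 177563 \left(- \frac{1}{10247}\right) = \left(-302\right) \left(- \frac{1}{370615}\right) - \frac{177563}{10247} = \frac{302}{370615} - \frac{177563}{10247} = - \frac{65804416651}{3797691905}$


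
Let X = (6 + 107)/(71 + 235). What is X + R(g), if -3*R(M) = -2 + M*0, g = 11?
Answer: 317/306 ≈ 1.0359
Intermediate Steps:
R(M) = ⅔ (R(M) = -(-2 + M*0)/3 = -(-2 + 0)/3 = -⅓*(-2) = ⅔)
X = 113/306 ≈ 0.36928
X + R(g) = 113/306 + ⅔ = 317/306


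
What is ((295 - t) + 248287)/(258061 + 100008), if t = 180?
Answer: 248402/358069 ≈ 0.69373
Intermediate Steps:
((295 - t) + 248287)/(258061 + 100008) = ((295 - 1*180) + 248287)/(258061 + 100008) = ((295 - 180) + 248287)/358069 = (115 + 248287)*(1/358069) = 248402*(1/358069) = 248402/358069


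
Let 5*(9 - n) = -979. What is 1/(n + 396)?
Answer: 5/3004 ≈ 0.0016644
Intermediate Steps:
n = 1024/5 (n = 9 - ⅕*(-979) = 9 + 979/5 = 1024/5 ≈ 204.80)
1/(n + 396) = 1/(1024/5 + 396) = 1/(3004/5) = 5/3004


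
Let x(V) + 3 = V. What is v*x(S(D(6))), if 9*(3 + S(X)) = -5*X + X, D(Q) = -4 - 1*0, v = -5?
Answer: 190/9 ≈ 21.111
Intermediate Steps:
D(Q) = -4 (D(Q) = -4 + 0 = -4)
S(X) = -3 - 4*X/9 (S(X) = -3 + (-5*X + X)/9 = -3 + (-4*X)/9 = -3 - 4*X/9)
x(V) = -3 + V
v*x(S(D(6))) = -5*(-3 + (-3 - 4/9*(-4))) = -5*(-3 + (-3 + 16/9)) = -5*(-3 - 11/9) = -5*(-38/9) = 190/9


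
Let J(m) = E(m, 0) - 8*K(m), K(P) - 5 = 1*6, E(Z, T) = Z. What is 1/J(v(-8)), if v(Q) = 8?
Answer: -1/80 ≈ -0.012500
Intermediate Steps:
K(P) = 11 (K(P) = 5 + 1*6 = 5 + 6 = 11)
J(m) = -88 + m (J(m) = m - 8*11 = m - 88 = -88 + m)
1/J(v(-8)) = 1/(-88 + 8) = 1/(-80) = -1/80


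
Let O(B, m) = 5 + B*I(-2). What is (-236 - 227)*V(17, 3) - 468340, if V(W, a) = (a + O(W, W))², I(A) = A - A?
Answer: -497972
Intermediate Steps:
I(A) = 0
O(B, m) = 5 (O(B, m) = 5 + B*0 = 5 + 0 = 5)
V(W, a) = (5 + a)² (V(W, a) = (a + 5)² = (5 + a)²)
(-236 - 227)*V(17, 3) - 468340 = (-236 - 227)*(5 + 3)² - 468340 = -463*8² - 468340 = -463*64 - 468340 = -29632 - 468340 = -497972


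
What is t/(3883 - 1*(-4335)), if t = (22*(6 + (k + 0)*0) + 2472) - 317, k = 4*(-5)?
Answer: 2287/8218 ≈ 0.27829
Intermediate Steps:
k = -20
t = 2287 (t = (22*(6 + (-20 + 0)*0) + 2472) - 317 = (22*(6 - 20*0) + 2472) - 317 = (22*(6 + 0) + 2472) - 317 = (22*6 + 2472) - 317 = (132 + 2472) - 317 = 2604 - 317 = 2287)
t/(3883 - 1*(-4335)) = 2287/(3883 - 1*(-4335)) = 2287/(3883 + 4335) = 2287/8218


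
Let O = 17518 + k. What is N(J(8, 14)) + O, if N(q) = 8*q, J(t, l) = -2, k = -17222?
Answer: 280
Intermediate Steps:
O = 296 (O = 17518 - 17222 = 296)
N(J(8, 14)) + O = 8*(-2) + 296 = -16 + 296 = 280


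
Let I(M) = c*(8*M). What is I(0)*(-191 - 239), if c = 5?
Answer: 0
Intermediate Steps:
I(M) = 40*M (I(M) = 5*(8*M) = 40*M)
I(0)*(-191 - 239) = (40*0)*(-191 - 239) = 0*(-430) = 0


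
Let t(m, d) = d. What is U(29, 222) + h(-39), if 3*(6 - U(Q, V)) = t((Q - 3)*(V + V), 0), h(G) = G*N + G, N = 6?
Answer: -267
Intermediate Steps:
h(G) = 7*G (h(G) = G*6 + G = 6*G + G = 7*G)
U(Q, V) = 6 (U(Q, V) = 6 - ⅓*0 = 6 + 0 = 6)
U(29, 222) + h(-39) = 6 + 7*(-39) = 6 - 273 = -267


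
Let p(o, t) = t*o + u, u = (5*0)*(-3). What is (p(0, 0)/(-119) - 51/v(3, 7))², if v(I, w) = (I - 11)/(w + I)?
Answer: 65025/16 ≈ 4064.1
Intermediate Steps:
u = 0 (u = 0*(-3) = 0)
p(o, t) = o*t (p(o, t) = t*o + 0 = o*t + 0 = o*t)
v(I, w) = (-11 + I)/(I + w)
(p(0, 0)/(-119) - 51/v(3, 7))² = ((0*0)/(-119) - 51*(3 + 7)/(-11 + 3))² = (0*(-1/119) - 51/(-8/10))² = (0 - 51/((⅒)*(-8)))² = (0 - 51/(-⅘))² = (0 - 51*(-5/4))² = (0 + 255/4)² = (255/4)² = 65025/16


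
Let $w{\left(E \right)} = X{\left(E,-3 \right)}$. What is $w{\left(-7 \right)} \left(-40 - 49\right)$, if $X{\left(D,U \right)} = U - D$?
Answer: $-356$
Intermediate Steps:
$w{\left(E \right)} = -3 - E$
$w{\left(-7 \right)} \left(-40 - 49\right) = \left(-3 - -7\right) \left(-40 - 49\right) = \left(-3 + 7\right) \left(-89\right) = 4 \left(-89\right) = -356$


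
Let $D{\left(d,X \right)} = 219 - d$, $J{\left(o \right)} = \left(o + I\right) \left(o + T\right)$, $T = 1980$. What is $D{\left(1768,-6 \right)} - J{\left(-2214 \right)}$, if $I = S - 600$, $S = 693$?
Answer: $-497863$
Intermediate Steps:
$I = 93$ ($I = 693 - 600 = 93$)
$J{\left(o \right)} = \left(93 + o\right) \left(1980 + o\right)$ ($J{\left(o \right)} = \left(o + 93\right) \left(o + 1980\right) = \left(93 + o\right) \left(1980 + o\right)$)
$D{\left(1768,-6 \right)} - J{\left(-2214 \right)} = \left(219 - 1768\right) - \left(184140 + \left(-2214\right)^{2} + 2073 \left(-2214\right)\right) = \left(219 - 1768\right) - \left(184140 + 4901796 - 4589622\right) = -1549 - 496314 = -497863$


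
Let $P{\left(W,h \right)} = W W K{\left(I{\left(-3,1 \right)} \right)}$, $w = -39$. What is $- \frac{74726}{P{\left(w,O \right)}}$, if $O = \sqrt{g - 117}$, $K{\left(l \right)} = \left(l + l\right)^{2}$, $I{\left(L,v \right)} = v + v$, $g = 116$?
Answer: $- \frac{37363}{12168} \approx -3.0706$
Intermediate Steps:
$I{\left(L,v \right)} = 2 v$
$K{\left(l \right)} = 4 l^{2}$ ($K{\left(l \right)} = \left(2 l\right)^{2} = 4 l^{2}$)
$O = i$ ($O = \sqrt{116 - 117} = \sqrt{-1} = i \approx 1.0 i$)
$P{\left(W,h \right)} = 16 W^{2}$ ($P{\left(W,h \right)} = W W 4 \left(2 \cdot 1\right)^{2} = W^{2} \cdot 4 \cdot 2^{2} = W^{2} \cdot 4 \cdot 4 = W^{2} \cdot 16 = 16 W^{2}$)
$- \frac{74726}{P{\left(w,O \right)}} = - \frac{74726}{16 \left(-39\right)^{2}} = - \frac{74726}{16 \cdot 1521} = - \frac{74726}{24336} = \left(-74726\right) \frac{1}{24336} = - \frac{37363}{12168}$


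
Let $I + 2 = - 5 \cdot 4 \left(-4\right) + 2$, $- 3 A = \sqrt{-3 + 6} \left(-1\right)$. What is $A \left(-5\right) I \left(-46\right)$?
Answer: $\frac{18400 \sqrt{3}}{3} \approx 10623.0$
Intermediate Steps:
$A = \frac{\sqrt{3}}{3}$ ($A = - \frac{\sqrt{-3 + 6} \left(-1\right)}{3} = - \frac{\sqrt{3} \left(-1\right)}{3} = - \frac{\left(-1\right) \sqrt{3}}{3} = \frac{\sqrt{3}}{3} \approx 0.57735$)
$I = 80$ ($I = -2 - \left(-2 + 5 \cdot 4 \left(-4\right)\right) = -2 + \left(\left(-5\right) \left(-16\right) + 2\right) = -2 + \left(80 + 2\right) = -2 + 82 = 80$)
$A \left(-5\right) I \left(-46\right) = \frac{\sqrt{3}}{3} \left(-5\right) 80 \left(-46\right) = - \frac{5 \sqrt{3}}{3} \cdot 80 \left(-46\right) = - \frac{400 \sqrt{3}}{3} \left(-46\right) = \frac{18400 \sqrt{3}}{3}$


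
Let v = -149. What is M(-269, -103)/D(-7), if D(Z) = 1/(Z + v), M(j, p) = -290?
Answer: 45240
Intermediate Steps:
D(Z) = 1/(-149 + Z) (D(Z) = 1/(Z - 149) = 1/(-149 + Z))
M(-269, -103)/D(-7) = -290/(1/(-149 - 7)) = -290/(1/(-156)) = -290/(-1/156) = -290*(-156) = 45240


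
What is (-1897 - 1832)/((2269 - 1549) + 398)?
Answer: -3729/1118 ≈ -3.3354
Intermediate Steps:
(-1897 - 1832)/((2269 - 1549) + 398) = -3729/(720 + 398) = -3729/1118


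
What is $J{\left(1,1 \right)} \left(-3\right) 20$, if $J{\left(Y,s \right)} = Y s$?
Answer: $-60$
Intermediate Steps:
$J{\left(1,1 \right)} \left(-3\right) 20 = 1 \cdot 1 \left(-3\right) 20 = 1 \left(-3\right) 20 = \left(-3\right) 20 = -60$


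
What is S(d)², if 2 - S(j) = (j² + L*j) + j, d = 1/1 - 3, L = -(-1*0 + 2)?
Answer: 16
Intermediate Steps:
L = -2 (L = -(0 + 2) = -1*2 = -2)
d = -2 (d = 1 - 3 = -2)
S(j) = 2 + j - j² (S(j) = 2 - ((j² - 2*j) + j) = 2 - (j² - j) = 2 + (j - j²) = 2 + j - j²)
S(d)² = (2 - 2 - 1*(-2)²)² = (2 - 2 - 1*4)² = (2 - 2 - 4)² = (-4)² = 16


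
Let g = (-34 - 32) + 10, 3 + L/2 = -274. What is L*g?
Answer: 31024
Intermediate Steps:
L = -554 (L = -6 + 2*(-274) = -6 - 548 = -554)
g = -56 (g = -66 + 10 = -56)
L*g = -554*(-56) = 31024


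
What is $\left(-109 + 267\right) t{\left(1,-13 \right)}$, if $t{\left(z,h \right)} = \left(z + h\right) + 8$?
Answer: $-632$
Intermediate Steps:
$t{\left(z,h \right)} = 8 + h + z$ ($t{\left(z,h \right)} = \left(h + z\right) + 8 = 8 + h + z$)
$\left(-109 + 267\right) t{\left(1,-13 \right)} = \left(-109 + 267\right) \left(8 - 13 + 1\right) = 158 \left(-4\right) = -632$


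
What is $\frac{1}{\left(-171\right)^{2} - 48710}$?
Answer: $- \frac{1}{19469} \approx -5.1364 \cdot 10^{-5}$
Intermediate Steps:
$\frac{1}{\left(-171\right)^{2} - 48710} = \frac{1}{29241 - 48710} = \frac{1}{-19469} = - \frac{1}{19469}$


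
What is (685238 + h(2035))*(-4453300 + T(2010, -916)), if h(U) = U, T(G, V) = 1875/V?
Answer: -2803540980061275/916 ≈ -3.0606e+12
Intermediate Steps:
(685238 + h(2035))*(-4453300 + T(2010, -916)) = (685238 + 2035)*(-4453300 + 1875/(-916)) = 687273*(-4453300 + 1875*(-1/916)) = 687273*(-4453300 - 1875/916) = 687273*(-4079224675/916) = -2803540980061275/916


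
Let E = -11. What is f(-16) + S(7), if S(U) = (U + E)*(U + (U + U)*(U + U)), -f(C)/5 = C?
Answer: -732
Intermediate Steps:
f(C) = -5*C
S(U) = (-11 + U)*(U + 4*U²) (S(U) = (U - 11)*(U + (U + U)*(U + U)) = (-11 + U)*(U + (2*U)*(2*U)) = (-11 + U)*(U + 4*U²))
f(-16) + S(7) = -5*(-16) + 7*(-11 - 43*7 + 4*7²) = 80 + 7*(-11 - 301 + 4*49) = 80 + 7*(-11 - 301 + 196) = 80 + 7*(-116) = 80 - 812 = -732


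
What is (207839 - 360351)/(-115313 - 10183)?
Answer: 19064/15687 ≈ 1.2153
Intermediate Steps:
(207839 - 360351)/(-115313 - 10183) = -152512/(-125496) = -152512*(-1/125496) = 19064/15687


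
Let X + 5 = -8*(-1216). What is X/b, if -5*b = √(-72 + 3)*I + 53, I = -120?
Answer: -2576595/996409 - 5833800*I*√69/996409 ≈ -2.5859 - 48.634*I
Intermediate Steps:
X = 9723 (X = -5 - 8*(-1216) = -5 - 1*(-9728) = -5 + 9728 = 9723)
b = -53/5 + 24*I*√69 (b = -(√(-72 + 3)*(-120) + 53)/5 = -(√(-69)*(-120) + 53)/5 = -((I*√69)*(-120) + 53)/5 = -(-120*I*√69 + 53)/5 = -(53 - 120*I*√69)/5 = -53/5 + 24*I*√69 ≈ -10.6 + 199.36*I)
X/b = 9723/(-53/5 + 24*I*√69)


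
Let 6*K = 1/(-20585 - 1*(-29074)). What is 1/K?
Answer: 50934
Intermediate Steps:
K = 1/50934 (K = 1/(6*(-20585 - 1*(-29074))) = 1/(6*(-20585 + 29074)) = (⅙)/8489 = (⅙)*(1/8489) = 1/50934 ≈ 1.9633e-5)
1/K = 1/(1/50934) = 50934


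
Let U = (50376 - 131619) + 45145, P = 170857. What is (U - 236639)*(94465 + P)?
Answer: -72363126314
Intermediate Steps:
U = -36098 (U = -81243 + 45145 = -36098)
(U - 236639)*(94465 + P) = (-36098 - 236639)*(94465 + 170857) = -272737*265322 = -72363126314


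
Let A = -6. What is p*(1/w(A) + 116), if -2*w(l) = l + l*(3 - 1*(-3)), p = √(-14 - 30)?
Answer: 4874*I*√11/21 ≈ 769.77*I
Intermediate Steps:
p = 2*I*√11 (p = √(-44) = 2*I*√11 ≈ 6.6332*I)
w(l) = -7*l/2 (w(l) = -(l + l*(3 - 1*(-3)))/2 = -(l + l*(3 + 3))/2 = -(l + l*6)/2 = -(l + 6*l)/2 = -7*l/2)
p*(1/w(A) + 116) = (2*I*√11)*(1/(-7/2*(-6)) + 116) = (2*I*√11)*(1/21 + 116) = (2*I*√11)*(2437/21) = 4874*I*√11/21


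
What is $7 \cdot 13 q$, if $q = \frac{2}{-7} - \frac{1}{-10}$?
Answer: $- \frac{169}{10} \approx -16.9$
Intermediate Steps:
$q = - \frac{13}{70}$ ($q = 2 \left(- \frac{1}{7}\right) - - \frac{1}{10} = - \frac{2}{7} + \frac{1}{10} = - \frac{13}{70} \approx -0.18571$)
$7 \cdot 13 q = 7 \cdot 13 \left(- \frac{13}{70}\right) = 91 \left(- \frac{13}{70}\right) = - \frac{169}{10}$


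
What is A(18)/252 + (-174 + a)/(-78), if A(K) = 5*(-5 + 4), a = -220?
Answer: 16483/3276 ≈ 5.0314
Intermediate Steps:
A(K) = -5 (A(K) = 5*(-1) = -5)
A(18)/252 + (-174 + a)/(-78) = -5/252 + (-174 - 220)/(-78) = -5*1/252 - 394*(-1/78) = -5/252 + 197/39 = 16483/3276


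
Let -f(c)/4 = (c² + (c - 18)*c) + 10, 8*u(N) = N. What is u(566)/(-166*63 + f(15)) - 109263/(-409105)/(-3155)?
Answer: -370178385161/57917469411800 ≈ -0.0063915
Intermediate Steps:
u(N) = N/8
f(c) = -40 - 4*c² - 4*c*(-18 + c) (f(c) = -4*((c² + (c - 18)*c) + 10) = -4*((c² + (-18 + c)*c) + 10) = -4*((c² + c*(-18 + c)) + 10) = -4*(10 + c² + c*(-18 + c)) = -40 - 4*c² - 4*c*(-18 + c))
u(566)/(-166*63 + f(15)) - 109263/(-409105)/(-3155) = ((⅛)*566)/(-166*63 + (-40 - 8*15² + 72*15)) - 109263/(-409105)/(-3155) = 283/(4*(-10458 + (-40 - 8*225 + 1080))) - 109263*(-1/409105)*(-1/3155) = 283/(4*(-10458 + (-40 - 1800 + 1080))) + (109263/409105)*(-1/3155) = 283/(4*(-10458 - 760)) - 109263/1290726275 = (283/4)/(-11218) - 109263/1290726275 = (283/4)*(-1/11218) - 109263/1290726275 = -283/44872 - 109263/1290726275 = -370178385161/57917469411800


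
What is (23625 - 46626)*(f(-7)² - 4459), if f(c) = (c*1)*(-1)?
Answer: 101434410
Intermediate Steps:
f(c) = -c (f(c) = c*(-1) = -c)
(23625 - 46626)*(f(-7)² - 4459) = (23625 - 46626)*((-1*(-7))² - 4459) = -23001*(7² - 4459) = -23001*(49 - 4459) = -23001*(-4410) = 101434410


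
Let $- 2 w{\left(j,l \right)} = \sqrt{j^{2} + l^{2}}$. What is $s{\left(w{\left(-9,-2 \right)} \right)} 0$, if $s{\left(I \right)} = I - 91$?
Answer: $0$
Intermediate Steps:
$w{\left(j,l \right)} = - \frac{\sqrt{j^{2} + l^{2}}}{2}$
$s{\left(I \right)} = -91 + I$
$s{\left(w{\left(-9,-2 \right)} \right)} 0 = \left(-91 - \frac{\sqrt{\left(-9\right)^{2} + \left(-2\right)^{2}}}{2}\right) 0 = \left(-91 - \frac{\sqrt{81 + 4}}{2}\right) 0 = \left(-91 - \frac{\sqrt{85}}{2}\right) 0 = 0$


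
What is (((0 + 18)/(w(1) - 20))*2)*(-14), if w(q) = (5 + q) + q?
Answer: 504/13 ≈ 38.769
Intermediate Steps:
w(q) = 5 + 2*q
(((0 + 18)/(w(1) - 20))*2)*(-14) = (((0 + 18)/((5 + 2*1) - 20))*2)*(-14) = ((18/((5 + 2) - 20))*2)*(-14) = ((18/(7 - 20))*2)*(-14) = ((18/(-13))*2)*(-14) = ((18*(-1/13))*2)*(-14) = -18/13*2*(-14) = -36/13*(-14) = 504/13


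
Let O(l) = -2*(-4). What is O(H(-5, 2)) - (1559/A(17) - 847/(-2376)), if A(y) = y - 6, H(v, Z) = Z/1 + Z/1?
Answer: -318583/2376 ≈ -134.08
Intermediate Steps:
H(v, Z) = 2*Z (H(v, Z) = Z*1 + Z*1 = Z + Z = 2*Z)
O(l) = 8
A(y) = -6 + y
O(H(-5, 2)) - (1559/A(17) - 847/(-2376)) = 8 - (1559/(-6 + 17) - 847/(-2376)) = 8 - (1559/11 - 847*(-1/2376)) = 8 - (1559*(1/11) + 77/216) = 8 - (1559/11 + 77/216) = 8 - 1*337591/2376 = 8 - 337591/2376 = -318583/2376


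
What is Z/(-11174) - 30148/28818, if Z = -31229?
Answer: 281541785/161006166 ≈ 1.7486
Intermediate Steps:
Z/(-11174) - 30148/28818 = -31229/(-11174) - 30148/28818 = -31229*(-1/11174) - 30148*1/28818 = 31229/11174 - 15074/14409 = 281541785/161006166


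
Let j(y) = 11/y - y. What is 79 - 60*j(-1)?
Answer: 679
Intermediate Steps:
j(y) = -y + 11/y
79 - 60*j(-1) = 79 - 60*(-1*(-1) + 11/(-1)) = 79 - 60*(1 + 11*(-1)) = 79 - 60*(1 - 11) = 79 - 60*(-10) = 79 + 600 = 679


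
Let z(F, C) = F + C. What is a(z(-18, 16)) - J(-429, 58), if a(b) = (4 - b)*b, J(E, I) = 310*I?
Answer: -17992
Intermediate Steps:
z(F, C) = C + F
a(b) = b*(4 - b)
a(z(-18, 16)) - J(-429, 58) = (16 - 18)*(4 - (16 - 18)) - 310*58 = -2*(4 - 1*(-2)) - 1*17980 = -2*(4 + 2) - 17980 = -2*6 - 17980 = -12 - 17980 = -17992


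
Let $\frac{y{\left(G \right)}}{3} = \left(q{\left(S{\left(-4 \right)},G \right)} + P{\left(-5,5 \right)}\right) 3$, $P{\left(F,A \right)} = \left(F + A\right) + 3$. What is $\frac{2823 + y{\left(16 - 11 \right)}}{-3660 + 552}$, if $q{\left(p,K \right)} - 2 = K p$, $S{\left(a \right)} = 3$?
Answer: $- \frac{143}{148} \approx -0.96622$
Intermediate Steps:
$P{\left(F,A \right)} = 3 + A + F$ ($P{\left(F,A \right)} = \left(A + F\right) + 3 = 3 + A + F$)
$q{\left(p,K \right)} = 2 + K p$
$y{\left(G \right)} = 45 + 27 G$ ($y{\left(G \right)} = 3 \left(\left(2 + G 3\right) + \left(3 + 5 - 5\right)\right) 3 = 3 \left(\left(2 + 3 G\right) + 3\right) 3 = 3 \left(5 + 3 G\right) 3 = 3 \left(15 + 9 G\right) = 45 + 27 G$)
$\frac{2823 + y{\left(16 - 11 \right)}}{-3660 + 552} = \frac{2823 + \left(45 + 27 \left(16 - 11\right)\right)}{-3660 + 552} = \frac{2823 + \left(45 + 27 \left(16 - 11\right)\right)}{-3108} = \left(2823 + \left(45 + 27 \cdot 5\right)\right) \left(- \frac{1}{3108}\right) = \left(2823 + \left(45 + 135\right)\right) \left(- \frac{1}{3108}\right) = \left(2823 + 180\right) \left(- \frac{1}{3108}\right) = 3003 \left(- \frac{1}{3108}\right) = - \frac{143}{148}$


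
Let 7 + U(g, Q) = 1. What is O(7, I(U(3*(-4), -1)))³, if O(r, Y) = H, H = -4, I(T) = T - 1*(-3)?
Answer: -64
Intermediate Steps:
U(g, Q) = -6 (U(g, Q) = -7 + 1 = -6)
I(T) = 3 + T (I(T) = T + 3 = 3 + T)
O(r, Y) = -4
O(7, I(U(3*(-4), -1)))³ = (-4)³ = -64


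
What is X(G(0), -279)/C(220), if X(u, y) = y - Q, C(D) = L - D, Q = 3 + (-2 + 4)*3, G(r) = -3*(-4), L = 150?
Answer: 144/35 ≈ 4.1143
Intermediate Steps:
G(r) = 12
Q = 9 (Q = 3 + 2*3 = 3 + 6 = 9)
C(D) = 150 - D
X(u, y) = -9 + y (X(u, y) = y - 1*9 = y - 9 = -9 + y)
X(G(0), -279)/C(220) = (-9 - 279)/(150 - 1*220) = -288/(150 - 220) = -288/(-70) = -288*(-1/70) = 144/35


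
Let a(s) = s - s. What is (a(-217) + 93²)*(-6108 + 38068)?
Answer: 276422040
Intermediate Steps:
a(s) = 0
(a(-217) + 93²)*(-6108 + 38068) = (0 + 93²)*(-6108 + 38068) = (0 + 8649)*31960 = 8649*31960 = 276422040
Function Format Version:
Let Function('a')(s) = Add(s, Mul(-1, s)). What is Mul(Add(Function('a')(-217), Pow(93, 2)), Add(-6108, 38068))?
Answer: 276422040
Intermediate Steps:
Function('a')(s) = 0
Mul(Add(Function('a')(-217), Pow(93, 2)), Add(-6108, 38068)) = Mul(Add(0, Pow(93, 2)), Add(-6108, 38068)) = Mul(Add(0, 8649), 31960) = Mul(8649, 31960) = 276422040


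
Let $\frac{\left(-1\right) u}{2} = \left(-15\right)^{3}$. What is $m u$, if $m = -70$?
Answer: $-472500$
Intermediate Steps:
$u = 6750$ ($u = - 2 \left(-15\right)^{3} = \left(-2\right) \left(-3375\right) = 6750$)
$m u = \left(-70\right) 6750 = -472500$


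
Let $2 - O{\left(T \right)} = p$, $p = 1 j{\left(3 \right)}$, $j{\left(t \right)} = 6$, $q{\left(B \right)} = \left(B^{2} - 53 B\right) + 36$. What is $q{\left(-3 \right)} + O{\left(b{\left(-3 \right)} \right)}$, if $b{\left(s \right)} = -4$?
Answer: $200$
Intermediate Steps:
$q{\left(B \right)} = 36 + B^{2} - 53 B$
$p = 6$ ($p = 1 \cdot 6 = 6$)
$O{\left(T \right)} = -4$ ($O{\left(T \right)} = 2 - 6 = -4$)
$q{\left(-3 \right)} + O{\left(b{\left(-3 \right)} \right)} = \left(36 + \left(-3\right)^{2} - -159\right) - 4 = \left(36 + 9 + 159\right) - 4 = 204 - 4 = 200$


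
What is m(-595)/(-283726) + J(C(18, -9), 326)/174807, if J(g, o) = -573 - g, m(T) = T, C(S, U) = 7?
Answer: -60550915/49597290882 ≈ -0.0012209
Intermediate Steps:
m(-595)/(-283726) + J(C(18, -9), 326)/174807 = -595/(-283726) + (-573 - 1*7)/174807 = -595*(-1/283726) + (-573 - 7)*(1/174807) = 595/283726 - 580*1/174807 = 595/283726 - 580/174807 = -60550915/49597290882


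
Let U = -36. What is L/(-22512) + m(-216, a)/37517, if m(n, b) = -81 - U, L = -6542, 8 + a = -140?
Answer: 122211587/422291352 ≈ 0.28940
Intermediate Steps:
a = -148 (a = -8 - 140 = -148)
m(n, b) = -45 (m(n, b) = -81 - 1*(-36) = -81 + 36 = -45)
L/(-22512) + m(-216, a)/37517 = -6542/(-22512) - 45/37517 = -6542*(-1/22512) - 45*1/37517 = 3271/11256 - 45/37517 = 122211587/422291352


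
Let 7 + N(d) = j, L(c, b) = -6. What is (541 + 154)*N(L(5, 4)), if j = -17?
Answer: -16680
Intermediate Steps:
N(d) = -24 (N(d) = -7 - 17 = -24)
(541 + 154)*N(L(5, 4)) = (541 + 154)*(-24) = 695*(-24) = -16680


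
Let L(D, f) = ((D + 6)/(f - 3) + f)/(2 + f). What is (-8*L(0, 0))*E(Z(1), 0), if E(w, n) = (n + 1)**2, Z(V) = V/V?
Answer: 8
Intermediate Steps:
Z(V) = 1
L(D, f) = (f + (6 + D)/(-3 + f))/(2 + f) (L(D, f) = ((6 + D)/(-3 + f) + f)/(2 + f) = (f + (6 + D)/(-3 + f))/(2 + f))
E(w, n) = (1 + n)**2
(-8*L(0, 0))*E(Z(1), 0) = (-8*(-6 - 1*0 - 1*0**2 + 3*0)/(6 + 0 - 1*0**2))*(1 + 0)**2 = -8*(-6 + 0 - 1*0 + 0)/(6 + 0 - 1*0)*1**2 = -8*(-6 + 0 + 0 + 0)/(6 + 0 + 0)*1 = -8*(-6)/6*1 = -4*(-6)/3*1 = -8*(-1)*1 = 8*1 = 8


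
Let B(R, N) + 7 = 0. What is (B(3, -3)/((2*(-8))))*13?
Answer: 91/16 ≈ 5.6875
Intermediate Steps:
B(R, N) = -7 (B(R, N) = -7 + 0 = -7)
(B(3, -3)/((2*(-8))))*13 = -7/(2*(-8))*13 = -7/(-16)*13 = -7*(-1/16)*13 = (7/16)*13 = 91/16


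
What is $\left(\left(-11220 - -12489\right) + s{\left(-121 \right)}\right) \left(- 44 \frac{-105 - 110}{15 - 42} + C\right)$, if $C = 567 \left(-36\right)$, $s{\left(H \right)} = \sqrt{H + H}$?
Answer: $-26347448 - \frac{6166424 i \sqrt{2}}{27} \approx -2.6347 \cdot 10^{7} - 3.2299 \cdot 10^{5} i$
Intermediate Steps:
$s{\left(H \right)} = \sqrt{2} \sqrt{H}$ ($s{\left(H \right)} = \sqrt{2 H} = \sqrt{2} \sqrt{H}$)
$C = -20412$
$\left(\left(-11220 - -12489\right) + s{\left(-121 \right)}\right) \left(- 44 \frac{-105 - 110}{15 - 42} + C\right) = \left(\left(-11220 - -12489\right) + \sqrt{2} \sqrt{-121}\right) \left(- 44 \frac{-105 - 110}{15 - 42} - 20412\right) = \left(\left(-11220 + 12489\right) + \sqrt{2} \cdot 11 i\right) \left(- 44 \left(- \frac{215}{-27}\right) - 20412\right) = \left(1269 + 11 i \sqrt{2}\right) \left(- 44 \left(\left(-215\right) \left(- \frac{1}{27}\right)\right) - 20412\right) = \left(1269 + 11 i \sqrt{2}\right) \left(\left(-44\right) \frac{215}{27} - 20412\right) = \left(1269 + 11 i \sqrt{2}\right) \left(- \frac{9460}{27} - 20412\right) = \left(1269 + 11 i \sqrt{2}\right) \left(- \frac{560584}{27}\right) = -26347448 - \frac{6166424 i \sqrt{2}}{27}$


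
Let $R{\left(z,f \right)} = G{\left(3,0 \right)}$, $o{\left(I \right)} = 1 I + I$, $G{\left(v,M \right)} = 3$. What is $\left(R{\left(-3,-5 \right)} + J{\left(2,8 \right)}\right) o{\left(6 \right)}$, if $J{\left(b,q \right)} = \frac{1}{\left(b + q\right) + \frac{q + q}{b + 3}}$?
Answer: $\frac{406}{11} \approx 36.909$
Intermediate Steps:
$o{\left(I \right)} = 2 I$ ($o{\left(I \right)} = I + I = 2 I$)
$R{\left(z,f \right)} = 3$
$J{\left(b,q \right)} = \frac{1}{b + q + \frac{2 q}{3 + b}}$ ($J{\left(b,q \right)} = \frac{1}{\left(b + q\right) + \frac{2 q}{3 + b}} = \frac{1}{b + q + \frac{2 q}{3 + b}}$)
$\left(R{\left(-3,-5 \right)} + J{\left(2,8 \right)}\right) o{\left(6 \right)} = \left(3 + \frac{3 + 2}{2^{2} + 3 \cdot 2 + 5 \cdot 8 + 2 \cdot 8}\right) 2 \cdot 6 = \left(3 + \frac{1}{4 + 6 + 40 + 16} \cdot 5\right) 12 = \left(3 + \frac{1}{66} \cdot 5\right) 12 = \left(3 + \frac{5}{66}\right) 12 = \frac{203}{66} \cdot 12 = \frac{406}{11}$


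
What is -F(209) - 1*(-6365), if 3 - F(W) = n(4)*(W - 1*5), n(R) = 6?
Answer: 7586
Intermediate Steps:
F(W) = 33 - 6*W (F(W) = 3 - 6*(W - 1*5) = 3 - 6*(W - 5) = 3 - 6*(-5 + W) = 3 - (-30 + 6*W) = 3 + (30 - 6*W) = 33 - 6*W)
-F(209) - 1*(-6365) = -(33 - 6*209) - 1*(-6365) = -(33 - 1254) + 6365 = -1*(-1221) + 6365 = 1221 + 6365 = 7586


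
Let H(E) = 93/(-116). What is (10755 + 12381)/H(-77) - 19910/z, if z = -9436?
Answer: -4220376451/146258 ≈ -28856.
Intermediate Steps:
H(E) = -93/116 (H(E) = 93*(-1/116) = -93/116)
(10755 + 12381)/H(-77) - 19910/z = (10755 + 12381)/(-93/116) - 19910/(-9436) = 23136*(-116/93) - 19910*(-1/9436) = -894592/31 + 9955/4718 = -4220376451/146258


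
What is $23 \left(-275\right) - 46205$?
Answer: $-52530$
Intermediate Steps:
$23 \left(-275\right) - 46205 = -6325 - 46205 = -52530$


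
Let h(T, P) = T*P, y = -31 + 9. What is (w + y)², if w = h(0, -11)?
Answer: 484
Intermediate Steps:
y = -22
h(T, P) = P*T
w = 0 (w = -11*0 = 0)
(w + y)² = (0 - 22)² = (-22)² = 484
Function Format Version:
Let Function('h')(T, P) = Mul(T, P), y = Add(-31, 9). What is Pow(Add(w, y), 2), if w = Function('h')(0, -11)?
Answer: 484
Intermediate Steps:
y = -22
Function('h')(T, P) = Mul(P, T)
w = 0 (w = Mul(-11, 0) = 0)
Pow(Add(w, y), 2) = Pow(Add(0, -22), 2) = Pow(-22, 2) = 484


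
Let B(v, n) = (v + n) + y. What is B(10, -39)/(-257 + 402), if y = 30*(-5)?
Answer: -179/145 ≈ -1.2345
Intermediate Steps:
y = -150
B(v, n) = -150 + n + v (B(v, n) = (v + n) - 150 = (n + v) - 150 = -150 + n + v)
B(10, -39)/(-257 + 402) = (-150 - 39 + 10)/(-257 + 402) = -179/145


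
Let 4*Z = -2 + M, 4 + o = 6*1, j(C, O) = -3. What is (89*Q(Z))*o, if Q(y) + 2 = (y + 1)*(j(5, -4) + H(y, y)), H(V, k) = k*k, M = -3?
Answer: -9345/32 ≈ -292.03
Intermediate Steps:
H(V, k) = k²
o = 2 (o = -4 + 6*1 = -4 + 6 = 2)
Z = -5/4 (Z = (-2 - 3)/4 = (¼)*(-5) = -5/4 ≈ -1.2500)
Q(y) = -2 + (1 + y)*(-3 + y²) (Q(y) = -2 + (y + 1)*(-3 + y²) = -2 + (1 + y)*(-3 + y²))
(89*Q(Z))*o = (89*(-5 + (-5/4)² + (-5/4)³ - 3*(-5/4)))*2 = (89*(-5 + 25/16 - 125/64 + 15/4))*2 = (89*(-105/64))*2 = -9345/64*2 = -9345/32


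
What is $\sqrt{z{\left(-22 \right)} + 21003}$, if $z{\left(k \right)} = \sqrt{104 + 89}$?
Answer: $\sqrt{21003 + \sqrt{193}} \approx 144.97$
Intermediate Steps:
$z{\left(k \right)} = \sqrt{193}$
$\sqrt{z{\left(-22 \right)} + 21003} = \sqrt{\sqrt{193} + 21003} = \sqrt{21003 + \sqrt{193}}$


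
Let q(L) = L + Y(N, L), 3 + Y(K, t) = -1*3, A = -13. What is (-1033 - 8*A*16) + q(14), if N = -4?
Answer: 639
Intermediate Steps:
Y(K, t) = -6 (Y(K, t) = -3 - 1*3 = -3 - 3 = -6)
q(L) = -6 + L (q(L) = L - 6 = -6 + L)
(-1033 - 8*A*16) + q(14) = (-1033 - 8*(-13)*16) + (-6 + 14) = (-1033 + 104*16) + 8 = (-1033 + 1664) + 8 = 631 + 8 = 639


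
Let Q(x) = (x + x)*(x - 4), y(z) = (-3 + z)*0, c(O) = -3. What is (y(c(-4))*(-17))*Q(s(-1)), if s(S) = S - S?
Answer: 0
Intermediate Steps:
s(S) = 0
y(z) = 0
Q(x) = 2*x*(-4 + x) (Q(x) = (2*x)*(-4 + x) = 2*x*(-4 + x))
(y(c(-4))*(-17))*Q(s(-1)) = (0*(-17))*(2*0*(-4 + 0)) = 0*(2*0*(-4)) = 0*0 = 0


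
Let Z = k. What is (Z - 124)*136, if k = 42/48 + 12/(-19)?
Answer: -319787/19 ≈ -16831.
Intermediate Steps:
k = 37/152 (k = 42*(1/48) + 12*(-1/19) = 7/8 - 12/19 = 37/152 ≈ 0.24342)
Z = 37/152 ≈ 0.24342
(Z - 124)*136 = (37/152 - 124)*136 = -18811/152*136 = -319787/19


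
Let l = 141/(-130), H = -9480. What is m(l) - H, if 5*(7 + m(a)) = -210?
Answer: 9431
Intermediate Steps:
l = -141/130 (l = 141*(-1/130) = -141/130 ≈ -1.0846)
m(a) = -49 (m(a) = -7 + (⅕)*(-210) = -7 - 42 = -49)
m(l) - H = -49 - 1*(-9480) = -49 + 9480 = 9431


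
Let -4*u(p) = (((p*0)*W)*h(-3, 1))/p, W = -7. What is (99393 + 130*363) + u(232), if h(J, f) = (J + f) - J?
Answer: 146583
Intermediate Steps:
h(J, f) = f
u(p) = 0 (u(p) = -((p*0)*(-7))*1/(4*p) = -(0*(-7))*1/(4*p) = -0*1/(4*p) = -0/p = -1/4*0 = 0)
(99393 + 130*363) + u(232) = (99393 + 130*363) + 0 = (99393 + 47190) + 0 = 146583 + 0 = 146583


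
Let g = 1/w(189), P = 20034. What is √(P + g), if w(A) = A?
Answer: √79514967/63 ≈ 141.54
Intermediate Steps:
g = 1/189 ≈ 0.0052910
√(P + g) = √(20034 + 1/189) = √(3786427/189) = √79514967/63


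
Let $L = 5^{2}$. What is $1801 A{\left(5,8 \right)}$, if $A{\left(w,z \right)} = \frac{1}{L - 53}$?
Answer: $- \frac{1801}{28} \approx -64.321$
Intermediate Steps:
$L = 25$
$A{\left(w,z \right)} = - \frac{1}{28}$ ($A{\left(w,z \right)} = \frac{1}{25 - 53} = \frac{1}{-28} = - \frac{1}{28}$)
$1801 A{\left(5,8 \right)} = 1801 \left(- \frac{1}{28}\right) = - \frac{1801}{28}$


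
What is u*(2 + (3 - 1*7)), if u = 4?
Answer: -8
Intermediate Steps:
u*(2 + (3 - 1*7)) = 4*(2 + (3 - 1*7)) = 4*(2 + (3 - 7)) = 4*(2 - 4) = 4*(-2) = -8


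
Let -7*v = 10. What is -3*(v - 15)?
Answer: 345/7 ≈ 49.286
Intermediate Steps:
v = -10/7 (v = -1/7*10 = -10/7 ≈ -1.4286)
-3*(v - 15) = -3*(-10/7 - 15) = -3*(-115/7) = 345/7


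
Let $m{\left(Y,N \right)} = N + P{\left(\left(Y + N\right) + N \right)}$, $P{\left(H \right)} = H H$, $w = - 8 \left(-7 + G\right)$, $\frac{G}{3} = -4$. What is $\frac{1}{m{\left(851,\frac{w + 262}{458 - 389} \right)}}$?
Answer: $\frac{1}{744775} \approx 1.3427 \cdot 10^{-6}$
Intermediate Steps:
$G = -12$ ($G = 3 \left(-4\right) = -12$)
$w = 152$ ($w = - 8 \left(-7 - 12\right) = \left(-8\right) \left(-19\right) = 152$)
$P{\left(H \right)} = H^{2}$
$m{\left(Y,N \right)} = N + \left(Y + 2 N\right)^{2}$ ($m{\left(Y,N \right)} = N + \left(\left(Y + N\right) + N\right)^{2} = N + \left(\left(N + Y\right) + N\right)^{2} = N + \left(Y + 2 N\right)^{2}$)
$\frac{1}{m{\left(851,\frac{w + 262}{458 - 389} \right)}} = \frac{1}{\frac{152 + 262}{458 - 389} + \left(851 + 2 \frac{152 + 262}{458 - 389}\right)^{2}} = \frac{1}{\frac{414}{69} + \left(851 + 2 \cdot \frac{414}{69}\right)^{2}} = \frac{1}{414 \cdot \frac{1}{69} + \left(851 + 2 \cdot 414 \cdot \frac{1}{69}\right)^{2}} = \frac{1}{6 + \left(851 + 2 \cdot 6\right)^{2}} = \frac{1}{6 + \left(851 + 12\right)^{2}} = \frac{1}{6 + 863^{2}} = \frac{1}{6 + 744769} = \frac{1}{744775}$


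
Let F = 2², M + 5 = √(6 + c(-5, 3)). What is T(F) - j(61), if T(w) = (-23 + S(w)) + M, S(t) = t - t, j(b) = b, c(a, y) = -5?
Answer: -88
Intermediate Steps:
M = -4 (M = -5 + √(6 - 5) = -5 + √1 = -5 + 1 = -4)
F = 4
S(t) = 0
T(w) = -27 (T(w) = (-23 + 0) - 4 = -23 - 4 = -27)
T(F) - j(61) = -27 - 1*61 = -27 - 61 = -88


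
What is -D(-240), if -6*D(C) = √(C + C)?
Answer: 2*I*√30/3 ≈ 3.6515*I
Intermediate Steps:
D(C) = -√2*√C/6 (D(C) = -√(C + C)/6 = -√2*√C/6)
-D(-240) = -(-1)*√2*√(-240)/6 = -(-1)*√2*4*I*√15/6 = -(-2)*I*√30/3 = 2*I*√30/3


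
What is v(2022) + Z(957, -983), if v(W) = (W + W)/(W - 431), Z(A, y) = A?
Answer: 1526631/1591 ≈ 959.54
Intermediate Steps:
v(W) = 2*W/(-431 + W) (v(W) = (2*W)/(-431 + W) = 2*W/(-431 + W))
v(2022) + Z(957, -983) = 2*2022/(-431 + 2022) + 957 = 2*2022/1591 + 957 = 2*2022*(1/1591) + 957 = 4044/1591 + 957 = 1526631/1591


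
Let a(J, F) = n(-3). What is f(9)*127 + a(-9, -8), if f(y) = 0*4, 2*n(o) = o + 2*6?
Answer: 9/2 ≈ 4.5000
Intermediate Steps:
n(o) = 6 + o/2 (n(o) = (o + 2*6)/2 = (o + 12)/2 = (12 + o)/2 = 6 + o/2)
a(J, F) = 9/2 (a(J, F) = 6 + (½)*(-3) = 6 - 3/2 = 9/2)
f(y) = 0
f(9)*127 + a(-9, -8) = 0*127 + 9/2 = 0 + 9/2 = 9/2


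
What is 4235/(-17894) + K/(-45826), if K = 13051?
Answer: -106901926/205002611 ≈ -0.52147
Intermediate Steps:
4235/(-17894) + K/(-45826) = 4235/(-17894) + 13051/(-45826) = 4235*(-1/17894) + 13051*(-1/45826) = -4235/17894 - 13051/45826 = -106901926/205002611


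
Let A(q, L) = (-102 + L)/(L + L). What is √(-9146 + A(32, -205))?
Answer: 3*I*√170812970/410 ≈ 95.631*I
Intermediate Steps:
A(q, L) = (-102 + L)/(2*L) (A(q, L) = (-102 + L)/((2*L)) = (-102 + L)*(1/(2*L)) = (-102 + L)/(2*L))
√(-9146 + A(32, -205)) = √(-9146 + (½)*(-102 - 205)/(-205)) = √(-9146 + (½)*(-1/205)*(-307)) = √(-9146 + 307/410) = √(-3749553/410) = 3*I*√170812970/410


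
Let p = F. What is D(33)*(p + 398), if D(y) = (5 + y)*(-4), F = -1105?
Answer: 107464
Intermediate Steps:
D(y) = -20 - 4*y
p = -1105
D(33)*(p + 398) = (-20 - 4*33)*(-1105 + 398) = (-20 - 132)*(-707) = -152*(-707) = 107464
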